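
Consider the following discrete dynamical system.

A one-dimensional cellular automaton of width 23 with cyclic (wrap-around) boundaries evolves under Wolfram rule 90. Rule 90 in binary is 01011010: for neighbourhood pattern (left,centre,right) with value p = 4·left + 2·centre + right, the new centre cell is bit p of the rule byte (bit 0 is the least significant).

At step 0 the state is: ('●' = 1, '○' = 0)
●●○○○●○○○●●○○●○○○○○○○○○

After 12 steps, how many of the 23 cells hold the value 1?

8

k=0  ●●○○○●○○○●●○○●○○○○○○○○○
k=1  ●●●○●○●○●●●●●○●○○○○○○○●
k=2  ○○●○○○○○●○○○●○○●○○○○○●●
k=3  ●●○●○○○●○●○●○●●○●○○○●●●
k=4  ○●○○●○●○○○○○○●●○○●○●●○○
k=5  ●○●●○○○●○○○○●●●●●○○●●●○
k=6  ○○●●●○●○●○○●●○○○●●●●○●○
k=7  ○●●○●○○○○●●●●●○●●○○●○○●
k=8  ○●●○○●○○●●○○○●○●●●●○●●○
k=9  ●●●●●○●●●●●○●○○●○○●○●●●
k=10  ○○○○●○●○○○●○○●●○●●○○●○○
k=11  ○○○●○○○●○●○●●●●○●●●●○●○
k=12  ○○●○●○●○○○○●○○●○●○○●○○●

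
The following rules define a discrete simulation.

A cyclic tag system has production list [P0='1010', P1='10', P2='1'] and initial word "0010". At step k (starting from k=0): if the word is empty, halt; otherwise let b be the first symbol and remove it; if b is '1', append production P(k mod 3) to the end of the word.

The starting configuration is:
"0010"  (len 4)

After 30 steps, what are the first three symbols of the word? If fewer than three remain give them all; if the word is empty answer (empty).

01

0) "0010"  (len 4)
1) "010"  (len 3)
2) "10"  (len 2)
3) "01"  (len 2)
4) "1"  (len 1)
5) "10"  (len 2)
6) "01"  (len 2)
7) "1"  (len 1)
8) "10"  (len 2)
9) "01"  (len 2)
10) "1"  (len 1)
11) "10"  (len 2)
12) "01"  (len 2)
13) "1"  (len 1)
14) "10"  (len 2)
15) "01"  (len 2)
16) "1"  (len 1)
17) "10"  (len 2)
18) "01"  (len 2)
19) "1"  (len 1)
20) "10"  (len 2)
21) "01"  (len 2)
22) "1"  (len 1)
23) "10"  (len 2)
24) "01"  (len 2)
25) "1"  (len 1)
26) "10"  (len 2)
27) "01"  (len 2)
28) "1"  (len 1)
29) "10"  (len 2)
30) "01"  (len 2)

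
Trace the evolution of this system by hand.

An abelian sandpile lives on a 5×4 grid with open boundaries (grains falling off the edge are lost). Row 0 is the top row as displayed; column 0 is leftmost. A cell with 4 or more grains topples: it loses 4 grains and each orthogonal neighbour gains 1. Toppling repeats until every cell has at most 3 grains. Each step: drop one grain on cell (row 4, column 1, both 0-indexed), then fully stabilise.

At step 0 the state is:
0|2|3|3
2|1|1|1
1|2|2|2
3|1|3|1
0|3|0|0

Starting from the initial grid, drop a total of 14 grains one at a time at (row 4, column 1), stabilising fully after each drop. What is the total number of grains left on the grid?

36

k=0  0|2|3|3
2|1|1|1
1|2|2|2
3|1|3|1
0|3|0|0
k=1  0|2|3|3
2|1|1|1
1|2|2|2
3|2|3|1
1|0|1|0
k=2  0|2|3|3
2|1|1|1
1|2|2|2
3|2|3|1
1|1|1|0
k=3  0|2|3|3
2|1|1|1
1|2|2|2
3|2|3|1
1|2|1|0
k=4  0|2|3|3
2|1|1|1
1|2|2|2
3|2|3|1
1|3|1|0
k=5  0|2|3|3
2|1|1|1
1|2|2|2
3|3|3|1
2|0|2|0
k=6  0|2|3|3
2|1|1|1
1|2|2|2
3|3|3|1
2|1|2|0
k=7  0|2|3|3
2|1|1|1
1|2|2|2
3|3|3|1
2|2|2|0
k=8  0|2|3|3
2|1|1|1
1|2|2|2
3|3|3|1
2|3|2|0
k=9  0|2|3|3
2|1|1|1
2|3|3|2
1|2|1|2
0|3|0|1
k=10  0|2|3|3
2|1|1|1
2|3|3|2
1|3|1|2
1|0|1|1
k=11  0|2|3|3
2|1|1|1
2|3|3|2
1|3|1|2
1|1|1|1
k=12  0|2|3|3
2|1|1|1
2|3|3|2
1|3|1|2
1|2|1|1
k=13  0|2|3|3
2|1|1|1
2|3|3|2
1|3|1|2
1|3|1|1
k=14  0|2|3|3
2|2|2|1
3|1|0|3
2|1|3|2
2|1|2|1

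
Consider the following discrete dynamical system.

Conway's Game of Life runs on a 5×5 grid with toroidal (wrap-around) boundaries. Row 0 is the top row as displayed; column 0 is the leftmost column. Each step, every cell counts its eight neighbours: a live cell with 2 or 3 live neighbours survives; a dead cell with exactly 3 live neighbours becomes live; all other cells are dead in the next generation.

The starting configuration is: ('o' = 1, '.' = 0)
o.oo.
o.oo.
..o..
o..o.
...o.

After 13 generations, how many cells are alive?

k=0  o.oo.
o.oo.
..o..
o..o.
...o.
k=1  .....
.....
..o..
..ooo
.o.o.
k=2  .....
.....
..o..
.o..o
...oo
k=3  .....
.....
.....
o.o.o
o..oo
k=4  ....o
.....
.....
oo...
oo.o.
k=5  o...o
.....
.....
ooo.o
.oo..
k=6  oo...
.....
oo...
o.oo.
..o..
k=7  .o...
.....
ooo.o
o.ooo
o.ooo
k=8  ooooo
..o..
..o..
.....
.....
k=9  ooooo
o...o
.....
.....
ooooo
k=10  .....
..o..
.....
ooooo
.....
k=11  .....
.....
o...o
ooooo
ooooo
k=12  ooooo
.....
..o..
.....
.....
k=13  ooooo
o...o
.....
.....
ooooo

12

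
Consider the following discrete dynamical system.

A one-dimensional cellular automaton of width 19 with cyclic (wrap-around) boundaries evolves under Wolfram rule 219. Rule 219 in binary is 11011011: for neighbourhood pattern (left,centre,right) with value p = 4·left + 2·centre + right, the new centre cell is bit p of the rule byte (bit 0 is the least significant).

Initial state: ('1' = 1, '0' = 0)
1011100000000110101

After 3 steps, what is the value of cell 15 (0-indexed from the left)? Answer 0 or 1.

1

step 0: 1011100000000110101
step 1: 1011111111111110001
step 2: 1011111111111111111
step 3: 1011111111111111111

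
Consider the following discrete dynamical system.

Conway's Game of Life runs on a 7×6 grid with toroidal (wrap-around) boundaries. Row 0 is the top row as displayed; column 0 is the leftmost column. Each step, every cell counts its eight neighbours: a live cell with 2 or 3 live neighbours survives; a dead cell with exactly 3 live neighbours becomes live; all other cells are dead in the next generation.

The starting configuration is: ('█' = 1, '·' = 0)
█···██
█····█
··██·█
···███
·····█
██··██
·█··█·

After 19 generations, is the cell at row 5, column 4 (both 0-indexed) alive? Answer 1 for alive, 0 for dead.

1

gen 0: █···██
█····█
··██·█
···███
·····█
██··██
·█··█·
gen 1: ·█··█·
·█·█··
··██··
█·██·█
···█··
·█··█·
·█·█··
gen 2: ██·██·
·█·██·
█·····
·█····
██·█·█
···██·
██·██·
gen 3: ······
·█·██·
███···
·██··█
██·█·█
······
██····
gen 4: ███···
██·█··
····██
···███
·█··██
··█··█
······
gen 5: █·█···
···██·
··█···
···█··
··█···
█···██
█·█···
gen 6: ··█··█
·███··
··█·█·
··██··
···███
█··█·█
█··█··
gen 7: █···█·
·█··█·
····█·
··█··█
█····█
█·██··
████··
gen 8: █···█·
···██·
···███
█···██
█·████
···██·
█···█·
gen 9: ····█·
······
█·····
·██···
███···
███···
····█·
gen 10: ······
······
·█····
··█···
···█··
█·██·█
·█·█·█
gen 11: ······
······
······
··█···
·█·██·
██·█·█
·█·█·█
gen 12: ······
······
······
··██··
·█·███
·█·█·█
·█···█
gen 13: ······
······
······
··██··
·█···█
·█·█·█
··█·█·
gen 14: ······
······
······
··█···
·█·█··
·█·█·█
··███·
gen 15: ···█··
······
······
··█···
██·██·
██····
··███·
gen 16: ··███·
······
······
·███··
█··█·█
█·····
·████·
gen 17: ·█··█·
···█··
··█···
█████·
█··███
█·····
·█··██
gen 18: █·████
··██··
····█·
█·····
······
·█·█··
·█··██
gen 19: █·····
·██···
···█··
······
······
█·█·█·
·█····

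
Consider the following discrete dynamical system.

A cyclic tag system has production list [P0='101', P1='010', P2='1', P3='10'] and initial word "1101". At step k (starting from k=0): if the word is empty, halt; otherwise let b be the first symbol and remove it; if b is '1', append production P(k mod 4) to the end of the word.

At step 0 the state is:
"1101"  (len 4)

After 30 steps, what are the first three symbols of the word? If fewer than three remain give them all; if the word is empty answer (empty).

k=0  "1101"  (len 4)
k=1  "101101"  (len 6)
k=2  "01101010"  (len 8)
k=3  "1101010"  (len 7)
k=4  "10101010"  (len 8)
k=5  "0101010101"  (len 10)
k=6  "101010101"  (len 9)
k=7  "010101011"  (len 9)
k=8  "10101011"  (len 8)
k=9  "0101011101"  (len 10)
k=10  "101011101"  (len 9)
k=11  "010111011"  (len 9)
k=12  "10111011"  (len 8)
k=13  "0111011101"  (len 10)
k=14  "111011101"  (len 9)
k=15  "110111011"  (len 9)
k=16  "1011101110"  (len 10)
k=17  "011101110101"  (len 12)
k=18  "11101110101"  (len 11)
k=19  "11011101011"  (len 11)
k=20  "101110101110"  (len 12)
k=21  "01110101110101"  (len 14)
k=22  "1110101110101"  (len 13)
k=23  "1101011101011"  (len 13)
k=24  "10101110101110"  (len 14)
k=25  "0101110101110101"  (len 16)
k=26  "101110101110101"  (len 15)
k=27  "011101011101011"  (len 15)
k=28  "11101011101011"  (len 14)
k=29  "1101011101011101"  (len 16)
k=30  "101011101011101010"  (len 18)

101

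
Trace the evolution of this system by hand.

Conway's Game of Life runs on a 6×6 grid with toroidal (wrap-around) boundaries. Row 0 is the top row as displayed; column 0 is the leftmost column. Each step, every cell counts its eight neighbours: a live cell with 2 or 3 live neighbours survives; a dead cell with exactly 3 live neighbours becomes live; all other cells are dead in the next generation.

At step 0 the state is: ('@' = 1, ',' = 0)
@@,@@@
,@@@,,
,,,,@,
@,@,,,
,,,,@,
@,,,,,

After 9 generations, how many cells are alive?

t=0: @@,@@@
,@@@,,
,,,,@,
@,@,,,
,,,,@,
@,,,,,
t=1: ,,,@@@
,@,,,,
,,,,,,
,,,@,@
,@,,,@
@@,@,,
t=2: ,@,@@@
,,,,@,
,,,,,,
@,,,@,
,@,,,@
,@,@,,
t=3: @,,@,@
,,,@@@
,,,,,@
@,,,,@
,@@,@@
,@,@,@
t=4: ,,,@,,
,,,@,,
,,,,,,
,@,,,,
,@@@,,
,@,@,,
t=5: ,,,@@,
,,,,,,
,,,,,,
,@,,,,
@@,@,,
,@,@@,
t=6: ,,@@@,
,,,,,,
,,,,,,
@@@,,,
@@,@@,
@@,,,@
t=7: @@@@@@
,,,@,,
,@,,,,
@,@@,@
,,,@@,
,,,,,,
t=8: @@@@@@
,,,@,@
@@,@@,
@@@@,@
,,@@@@
@@,,,,
t=9: ,,,@,,
,,,,,,
,,,,,,
,,,,,,
,,,,,,
,,,,,,

1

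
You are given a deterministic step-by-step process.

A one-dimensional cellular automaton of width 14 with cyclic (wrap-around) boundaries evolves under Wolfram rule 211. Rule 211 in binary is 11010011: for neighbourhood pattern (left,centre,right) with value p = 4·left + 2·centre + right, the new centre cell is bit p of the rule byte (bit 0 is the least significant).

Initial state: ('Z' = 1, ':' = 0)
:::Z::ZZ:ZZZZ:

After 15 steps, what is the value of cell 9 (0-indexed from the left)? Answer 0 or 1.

gen 0: :::Z::ZZ:ZZZZ:
gen 1: ZZZ:ZZ:Z::ZZZZ
gen 2: ZZZ::Z::ZZ:ZZZ
gen 3: ZZZZZ:ZZ:Z::ZZ
gen 4: ZZZZZ::Z::ZZ:Z
gen 5: ZZZZZZZ:ZZ:Z::
gen 6: :ZZZZZZ::Z::ZZ
gen 7: ::ZZZZZZZ:ZZ:Z
gen 8: ZZ:ZZZZZZ::Z::
gen 9: :Z::ZZZZZZZ:ZZ
gen 10: ::ZZ:ZZZZZZ::Z
gen 11: ZZ:Z::ZZZZZZZ:
gen 12: :Z::ZZ:ZZZZZZ:
gen 13: Z:ZZ:Z::ZZZZZZ
gen 14: Z::Z::ZZ:ZZZZZ
gen 15: ZZZ:ZZ:Z::ZZZZ

0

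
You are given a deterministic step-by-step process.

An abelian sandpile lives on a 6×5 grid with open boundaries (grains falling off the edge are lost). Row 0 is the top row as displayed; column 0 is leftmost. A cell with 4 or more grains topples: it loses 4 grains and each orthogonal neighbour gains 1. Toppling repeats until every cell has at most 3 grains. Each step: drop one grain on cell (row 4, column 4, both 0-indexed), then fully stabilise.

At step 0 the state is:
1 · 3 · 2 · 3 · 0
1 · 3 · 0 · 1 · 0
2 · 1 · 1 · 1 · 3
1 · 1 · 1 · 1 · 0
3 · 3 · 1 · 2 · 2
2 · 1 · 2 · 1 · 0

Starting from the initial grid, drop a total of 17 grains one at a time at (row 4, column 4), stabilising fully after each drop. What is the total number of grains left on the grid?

gen 0: 1 · 3 · 2 · 3 · 0
1 · 3 · 0 · 1 · 0
2 · 1 · 1 · 1 · 3
1 · 1 · 1 · 1 · 0
3 · 3 · 1 · 2 · 2
2 · 1 · 2 · 1 · 0
gen 1: 1 · 3 · 2 · 3 · 0
1 · 3 · 0 · 1 · 0
2 · 1 · 1 · 1 · 3
1 · 1 · 1 · 1 · 0
3 · 3 · 1 · 2 · 3
2 · 1 · 2 · 1 · 0
gen 2: 1 · 3 · 2 · 3 · 0
1 · 3 · 0 · 1 · 0
2 · 1 · 1 · 1 · 3
1 · 1 · 1 · 1 · 1
3 · 3 · 1 · 3 · 0
2 · 1 · 2 · 1 · 1
gen 3: 1 · 3 · 2 · 3 · 0
1 · 3 · 0 · 1 · 0
2 · 1 · 1 · 1 · 3
1 · 1 · 1 · 1 · 1
3 · 3 · 1 · 3 · 1
2 · 1 · 2 · 1 · 1
gen 4: 1 · 3 · 2 · 3 · 0
1 · 3 · 0 · 1 · 0
2 · 1 · 1 · 1 · 3
1 · 1 · 1 · 1 · 1
3 · 3 · 1 · 3 · 2
2 · 1 · 2 · 1 · 1
gen 5: 1 · 3 · 2 · 3 · 0
1 · 3 · 0 · 1 · 0
2 · 1 · 1 · 1 · 3
1 · 1 · 1 · 1 · 1
3 · 3 · 1 · 3 · 3
2 · 1 · 2 · 1 · 1
gen 6: 1 · 3 · 2 · 3 · 0
1 · 3 · 0 · 1 · 0
2 · 1 · 1 · 1 · 3
1 · 1 · 1 · 2 · 2
3 · 3 · 2 · 0 · 1
2 · 1 · 2 · 2 · 2
gen 7: 1 · 3 · 2 · 3 · 0
1 · 3 · 0 · 1 · 0
2 · 1 · 1 · 1 · 3
1 · 1 · 1 · 2 · 2
3 · 3 · 2 · 0 · 2
2 · 1 · 2 · 2 · 2
gen 8: 1 · 3 · 2 · 3 · 0
1 · 3 · 0 · 1 · 0
2 · 1 · 1 · 1 · 3
1 · 1 · 1 · 2 · 2
3 · 3 · 2 · 0 · 3
2 · 1 · 2 · 2 · 2
gen 9: 1 · 3 · 2 · 3 · 0
1 · 3 · 0 · 1 · 0
2 · 1 · 1 · 1 · 3
1 · 1 · 1 · 2 · 3
3 · 3 · 2 · 1 · 0
2 · 1 · 2 · 2 · 3
gen 10: 1 · 3 · 2 · 3 · 0
1 · 3 · 0 · 1 · 0
2 · 1 · 1 · 1 · 3
1 · 1 · 1 · 2 · 3
3 · 3 · 2 · 1 · 1
2 · 1 · 2 · 2 · 3
gen 11: 1 · 3 · 2 · 3 · 0
1 · 3 · 0 · 1 · 0
2 · 1 · 1 · 1 · 3
1 · 1 · 1 · 2 · 3
3 · 3 · 2 · 1 · 2
2 · 1 · 2 · 2 · 3
gen 12: 1 · 3 · 2 · 3 · 0
1 · 3 · 0 · 1 · 0
2 · 1 · 1 · 1 · 3
1 · 1 · 1 · 2 · 3
3 · 3 · 2 · 1 · 3
2 · 1 · 2 · 2 · 3
gen 13: 1 · 3 · 2 · 3 · 0
1 · 3 · 0 · 1 · 1
2 · 1 · 1 · 2 · 0
1 · 1 · 1 · 3 · 1
3 · 3 · 2 · 2 · 2
2 · 1 · 2 · 3 · 0
gen 14: 1 · 3 · 2 · 3 · 0
1 · 3 · 0 · 1 · 1
2 · 1 · 1 · 2 · 0
1 · 1 · 1 · 3 · 1
3 · 3 · 2 · 2 · 3
2 · 1 · 2 · 3 · 0
gen 15: 1 · 3 · 2 · 3 · 0
1 · 3 · 0 · 1 · 1
2 · 1 · 1 · 2 · 0
1 · 1 · 1 · 3 · 2
3 · 3 · 2 · 3 · 0
2 · 1 · 2 · 3 · 1
gen 16: 1 · 3 · 2 · 3 · 0
1 · 3 · 0 · 1 · 1
2 · 1 · 1 · 2 · 0
1 · 1 · 1 · 3 · 2
3 · 3 · 2 · 3 · 1
2 · 1 · 2 · 3 · 1
gen 17: 1 · 3 · 2 · 3 · 0
1 · 3 · 0 · 1 · 1
2 · 1 · 1 · 2 · 0
1 · 1 · 1 · 3 · 2
3 · 3 · 2 · 3 · 2
2 · 1 · 2 · 3 · 1

51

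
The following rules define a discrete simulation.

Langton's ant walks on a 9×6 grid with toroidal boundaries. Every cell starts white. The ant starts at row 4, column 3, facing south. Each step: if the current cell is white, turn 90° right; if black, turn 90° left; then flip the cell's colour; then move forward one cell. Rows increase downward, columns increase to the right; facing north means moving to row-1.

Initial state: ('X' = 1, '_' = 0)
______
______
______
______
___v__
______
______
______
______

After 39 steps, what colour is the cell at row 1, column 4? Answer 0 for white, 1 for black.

[0] ______
______
______
______
___v__
______
______
______
______
[1] ______
______
______
______
__<X__
______
______
______
______
[2] ______
______
______
__^___
__XX__
______
______
______
______
[3] ______
______
______
__X>__
__XX__
______
______
______
______
[4] ______
______
______
__XX__
__Xv__
______
______
______
______
[5] ______
______
______
__XX__
__X_>_
______
______
______
______
[6] ______
______
______
__XX__
__X_X_
____v_
______
______
______
[7] ______
______
______
__XX__
__X_X_
___<X_
______
______
______
[8] ______
______
______
__XX__
__X^X_
___XX_
______
______
______
[9] ______
______
______
__XX__
__XX>_
___XX_
______
______
______
[10] ______
______
______
__XX^_
__XX__
___XX_
______
______
______
[11] ______
______
______
__XXX>
__XX__
___XX_
______
______
______
[12] ______
______
______
__XXXX
__XX_v
___XX_
______
______
______
[13] ______
______
______
__XXXX
__XX<X
___XX_
______
______
______
[14] ______
______
______
__XX^X
__XXXX
___XX_
______
______
______
[15] ______
______
______
__X<_X
__XXXX
___XX_
______
______
______
[16] ______
______
______
__X__X
__XvXX
___XX_
______
______
______
[17] ______
______
______
__X__X
__X_>X
___XX_
______
______
______
[18] ______
______
______
__X_^X
__X__X
___XX_
______
______
______
[19] ______
______
______
__X_X>
__X__X
___XX_
______
______
______
[20] ______
______
_____^
__X_X_
__X__X
___XX_
______
______
______
[21] ______
______
>____X
__X_X_
__X__X
___XX_
______
______
______
[22] ______
______
X____X
v_X_X_
__X__X
___XX_
______
______
______
[23] ______
______
X____X
X_X_X<
__X__X
___XX_
______
______
______
[24] ______
______
X____^
X_X_XX
__X__X
___XX_
______
______
______
[25] ______
______
X___<_
X_X_XX
__X__X
___XX_
______
______
______
[26] ______
____^_
X___X_
X_X_XX
__X__X
___XX_
______
______
______
[27] ______
____X>
X___X_
X_X_XX
__X__X
___XX_
______
______
______
[28] ______
____XX
X___Xv
X_X_XX
__X__X
___XX_
______
______
______
[29] ______
____XX
X___<X
X_X_XX
__X__X
___XX_
______
______
______
[30] ______
____XX
X____X
X_X_vX
__X__X
___XX_
______
______
______
[31] ______
____XX
X____X
X_X__>
__X__X
___XX_
______
______
______
[32] ______
____XX
X____^
X_X___
__X__X
___XX_
______
______
______
[33] ______
____XX
X___<_
X_X___
__X__X
___XX_
______
______
______
[34] ______
____^X
X___X_
X_X___
__X__X
___XX_
______
______
______
[35] ______
___<_X
X___X_
X_X___
__X__X
___XX_
______
______
______
[36] ___^__
___X_X
X___X_
X_X___
__X__X
___XX_
______
______
______
[37] ___X>_
___X_X
X___X_
X_X___
__X__X
___XX_
______
______
______
[38] ___XX_
___XvX
X___X_
X_X___
__X__X
___XX_
______
______
______
[39] ___XX_
___<XX
X___X_
X_X___
__X__X
___XX_
______
______
______

1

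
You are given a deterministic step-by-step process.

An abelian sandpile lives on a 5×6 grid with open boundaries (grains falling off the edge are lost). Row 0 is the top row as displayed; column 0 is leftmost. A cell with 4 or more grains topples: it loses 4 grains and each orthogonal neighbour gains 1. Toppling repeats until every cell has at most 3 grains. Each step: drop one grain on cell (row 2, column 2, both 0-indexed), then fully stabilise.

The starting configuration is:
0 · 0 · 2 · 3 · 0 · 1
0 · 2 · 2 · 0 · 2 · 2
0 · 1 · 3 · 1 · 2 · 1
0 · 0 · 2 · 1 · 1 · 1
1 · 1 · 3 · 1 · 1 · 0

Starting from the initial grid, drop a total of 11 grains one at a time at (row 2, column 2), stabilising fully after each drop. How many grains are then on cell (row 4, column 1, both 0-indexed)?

step 0: 0 · 0 · 2 · 3 · 0 · 1
0 · 2 · 2 · 0 · 2 · 2
0 · 1 · 3 · 1 · 2 · 1
0 · 0 · 2 · 1 · 1 · 1
1 · 1 · 3 · 1 · 1 · 0
step 1: 0 · 0 · 2 · 3 · 0 · 1
0 · 2 · 3 · 0 · 2 · 2
0 · 2 · 0 · 2 · 2 · 1
0 · 0 · 3 · 1 · 1 · 1
1 · 1 · 3 · 1 · 1 · 0
step 2: 0 · 0 · 2 · 3 · 0 · 1
0 · 2 · 3 · 0 · 2 · 2
0 · 2 · 1 · 2 · 2 · 1
0 · 0 · 3 · 1 · 1 · 1
1 · 1 · 3 · 1 · 1 · 0
step 3: 0 · 0 · 2 · 3 · 0 · 1
0 · 2 · 3 · 0 · 2 · 2
0 · 2 · 2 · 2 · 2 · 1
0 · 0 · 3 · 1 · 1 · 1
1 · 1 · 3 · 1 · 1 · 0
step 4: 0 · 0 · 2 · 3 · 0 · 1
0 · 2 · 3 · 0 · 2 · 2
0 · 2 · 3 · 2 · 2 · 1
0 · 0 · 3 · 1 · 1 · 1
1 · 1 · 3 · 1 · 1 · 0
step 5: 0 · 0 · 3 · 3 · 0 · 1
0 · 3 · 0 · 1 · 2 · 2
0 · 3 · 2 · 3 · 2 · 1
0 · 1 · 1 · 2 · 1 · 1
1 · 2 · 0 · 2 · 1 · 0
step 6: 0 · 0 · 3 · 3 · 0 · 1
0 · 3 · 0 · 1 · 2 · 2
0 · 3 · 3 · 3 · 2 · 1
0 · 1 · 1 · 2 · 1 · 1
1 · 2 · 0 · 2 · 1 · 0
step 7: 0 · 1 · 3 · 3 · 0 · 1
1 · 0 · 2 · 2 · 2 · 2
1 · 1 · 2 · 0 · 3 · 1
0 · 2 · 2 · 3 · 1 · 1
1 · 2 · 0 · 2 · 1 · 0
step 8: 0 · 1 · 3 · 3 · 0 · 1
1 · 0 · 2 · 2 · 2 · 2
1 · 1 · 3 · 0 · 3 · 1
0 · 2 · 2 · 3 · 1 · 1
1 · 2 · 0 · 2 · 1 · 0
step 9: 0 · 1 · 3 · 3 · 0 · 1
1 · 0 · 3 · 2 · 2 · 2
1 · 2 · 0 · 1 · 3 · 1
0 · 2 · 3 · 3 · 1 · 1
1 · 2 · 0 · 2 · 1 · 0
step 10: 0 · 1 · 3 · 3 · 0 · 1
1 · 0 · 3 · 2 · 2 · 2
1 · 2 · 1 · 1 · 3 · 1
0 · 2 · 3 · 3 · 1 · 1
1 · 2 · 0 · 2 · 1 · 0
step 11: 0 · 1 · 3 · 3 · 0 · 1
1 · 0 · 3 · 2 · 2 · 2
1 · 2 · 2 · 1 · 3 · 1
0 · 2 · 3 · 3 · 1 · 1
1 · 2 · 0 · 2 · 1 · 0

2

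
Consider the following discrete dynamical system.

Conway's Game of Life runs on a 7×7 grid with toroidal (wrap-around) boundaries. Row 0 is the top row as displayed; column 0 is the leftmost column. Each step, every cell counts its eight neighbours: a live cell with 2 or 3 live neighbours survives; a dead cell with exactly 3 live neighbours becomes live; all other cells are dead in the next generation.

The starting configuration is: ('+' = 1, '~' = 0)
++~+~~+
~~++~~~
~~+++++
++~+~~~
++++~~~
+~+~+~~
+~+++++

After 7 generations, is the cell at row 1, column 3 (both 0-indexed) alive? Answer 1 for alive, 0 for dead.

step 0: ++~+~~+
~~++~~~
~~+++++
++~+~~~
++++~~~
+~+~+~~
+~+++++
step 1: ~~~~~~~
~~~~~~~
+~~~~++
~~~~~+~
~~~~+~+
~~~~~~~
~~~~~~~
step 2: ~~~~~~~
~~~~~~+
~~~~~++
+~~~+~~
~~~~~+~
~~~~~~~
~~~~~~~
step 3: ~~~~~~~
~~~~~++
+~~~~++
~~~~+~~
~~~~~~~
~~~~~~~
~~~~~~~
step 4: ~~~~~~~
+~~~~+~
+~~~+~~
~~~~~++
~~~~~~~
~~~~~~~
~~~~~~~
step 5: ~~~~~~~
~~~~~~+
+~~~+~~
~~~~~++
~~~~~~~
~~~~~~~
~~~~~~~
step 6: ~~~~~~~
~~~~~~~
+~~~~~~
~~~~~++
~~~~~~~
~~~~~~~
~~~~~~~
step 7: ~~~~~~~
~~~~~~~
~~~~~~+
~~~~~~+
~~~~~~~
~~~~~~~
~~~~~~~

0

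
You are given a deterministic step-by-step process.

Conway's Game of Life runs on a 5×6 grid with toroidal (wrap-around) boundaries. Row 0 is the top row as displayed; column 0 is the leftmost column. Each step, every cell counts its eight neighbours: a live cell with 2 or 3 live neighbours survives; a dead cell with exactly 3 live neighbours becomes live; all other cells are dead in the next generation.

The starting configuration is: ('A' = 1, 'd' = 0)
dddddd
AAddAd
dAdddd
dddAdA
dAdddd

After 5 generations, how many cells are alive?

7

t=0: dddddd
AAddAd
dAdddd
dddAdA
dAdddd
t=1: AAdddd
AAdddd
dAAdAA
AdAddd
dddddd
t=2: AAdddd
dddddd
ddAAdA
AdAAdA
Addddd
t=3: AAdddd
AAAddd
AAAAdA
AdAAdA
ddAddd
t=4: Addddd
dddAdd
dddddd
dddddA
ddAAdA
t=5: ddAAAd
dddddd
dddddd
ddddAd
AdddAA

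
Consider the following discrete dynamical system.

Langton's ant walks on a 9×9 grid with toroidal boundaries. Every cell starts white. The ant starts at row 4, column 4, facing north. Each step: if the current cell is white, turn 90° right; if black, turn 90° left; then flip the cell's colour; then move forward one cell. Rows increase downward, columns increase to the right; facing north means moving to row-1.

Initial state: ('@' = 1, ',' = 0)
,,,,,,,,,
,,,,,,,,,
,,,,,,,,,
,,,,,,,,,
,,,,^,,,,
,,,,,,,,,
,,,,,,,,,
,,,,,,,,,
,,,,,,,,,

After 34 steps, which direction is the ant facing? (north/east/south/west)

step 0: ,,,,,,,,,
,,,,,,,,,
,,,,,,,,,
,,,,,,,,,
,,,,^,,,,
,,,,,,,,,
,,,,,,,,,
,,,,,,,,,
,,,,,,,,,
step 1: ,,,,,,,,,
,,,,,,,,,
,,,,,,,,,
,,,,,,,,,
,,,,@>,,,
,,,,,,,,,
,,,,,,,,,
,,,,,,,,,
,,,,,,,,,
step 2: ,,,,,,,,,
,,,,,,,,,
,,,,,,,,,
,,,,,,,,,
,,,,@@,,,
,,,,,v,,,
,,,,,,,,,
,,,,,,,,,
,,,,,,,,,
step 3: ,,,,,,,,,
,,,,,,,,,
,,,,,,,,,
,,,,,,,,,
,,,,@@,,,
,,,,<@,,,
,,,,,,,,,
,,,,,,,,,
,,,,,,,,,
step 4: ,,,,,,,,,
,,,,,,,,,
,,,,,,,,,
,,,,,,,,,
,,,,^@,,,
,,,,@@,,,
,,,,,,,,,
,,,,,,,,,
,,,,,,,,,
step 5: ,,,,,,,,,
,,,,,,,,,
,,,,,,,,,
,,,,,,,,,
,,,<,@,,,
,,,,@@,,,
,,,,,,,,,
,,,,,,,,,
,,,,,,,,,
step 6: ,,,,,,,,,
,,,,,,,,,
,,,,,,,,,
,,,^,,,,,
,,,@,@,,,
,,,,@@,,,
,,,,,,,,,
,,,,,,,,,
,,,,,,,,,
step 7: ,,,,,,,,,
,,,,,,,,,
,,,,,,,,,
,,,@>,,,,
,,,@,@,,,
,,,,@@,,,
,,,,,,,,,
,,,,,,,,,
,,,,,,,,,
step 8: ,,,,,,,,,
,,,,,,,,,
,,,,,,,,,
,,,@@,,,,
,,,@v@,,,
,,,,@@,,,
,,,,,,,,,
,,,,,,,,,
,,,,,,,,,
step 9: ,,,,,,,,,
,,,,,,,,,
,,,,,,,,,
,,,@@,,,,
,,,<@@,,,
,,,,@@,,,
,,,,,,,,,
,,,,,,,,,
,,,,,,,,,
step 10: ,,,,,,,,,
,,,,,,,,,
,,,,,,,,,
,,,@@,,,,
,,,,@@,,,
,,,v@@,,,
,,,,,,,,,
,,,,,,,,,
,,,,,,,,,
step 11: ,,,,,,,,,
,,,,,,,,,
,,,,,,,,,
,,,@@,,,,
,,,,@@,,,
,,<@@@,,,
,,,,,,,,,
,,,,,,,,,
,,,,,,,,,
step 12: ,,,,,,,,,
,,,,,,,,,
,,,,,,,,,
,,,@@,,,,
,,^,@@,,,
,,@@@@,,,
,,,,,,,,,
,,,,,,,,,
,,,,,,,,,
step 13: ,,,,,,,,,
,,,,,,,,,
,,,,,,,,,
,,,@@,,,,
,,@>@@,,,
,,@@@@,,,
,,,,,,,,,
,,,,,,,,,
,,,,,,,,,
step 14: ,,,,,,,,,
,,,,,,,,,
,,,,,,,,,
,,,@@,,,,
,,@@@@,,,
,,@v@@,,,
,,,,,,,,,
,,,,,,,,,
,,,,,,,,,
step 15: ,,,,,,,,,
,,,,,,,,,
,,,,,,,,,
,,,@@,,,,
,,@@@@,,,
,,@,>@,,,
,,,,,,,,,
,,,,,,,,,
,,,,,,,,,
step 16: ,,,,,,,,,
,,,,,,,,,
,,,,,,,,,
,,,@@,,,,
,,@@^@,,,
,,@,,@,,,
,,,,,,,,,
,,,,,,,,,
,,,,,,,,,
step 17: ,,,,,,,,,
,,,,,,,,,
,,,,,,,,,
,,,@@,,,,
,,@<,@,,,
,,@,,@,,,
,,,,,,,,,
,,,,,,,,,
,,,,,,,,,
step 18: ,,,,,,,,,
,,,,,,,,,
,,,,,,,,,
,,,@@,,,,
,,@,,@,,,
,,@v,@,,,
,,,,,,,,,
,,,,,,,,,
,,,,,,,,,
step 19: ,,,,,,,,,
,,,,,,,,,
,,,,,,,,,
,,,@@,,,,
,,@,,@,,,
,,<@,@,,,
,,,,,,,,,
,,,,,,,,,
,,,,,,,,,
step 20: ,,,,,,,,,
,,,,,,,,,
,,,,,,,,,
,,,@@,,,,
,,@,,@,,,
,,,@,@,,,
,,v,,,,,,
,,,,,,,,,
,,,,,,,,,
step 21: ,,,,,,,,,
,,,,,,,,,
,,,,,,,,,
,,,@@,,,,
,,@,,@,,,
,,,@,@,,,
,<@,,,,,,
,,,,,,,,,
,,,,,,,,,
step 22: ,,,,,,,,,
,,,,,,,,,
,,,,,,,,,
,,,@@,,,,
,,@,,@,,,
,^,@,@,,,
,@@,,,,,,
,,,,,,,,,
,,,,,,,,,
step 23: ,,,,,,,,,
,,,,,,,,,
,,,,,,,,,
,,,@@,,,,
,,@,,@,,,
,@>@,@,,,
,@@,,,,,,
,,,,,,,,,
,,,,,,,,,
step 24: ,,,,,,,,,
,,,,,,,,,
,,,,,,,,,
,,,@@,,,,
,,@,,@,,,
,@@@,@,,,
,@v,,,,,,
,,,,,,,,,
,,,,,,,,,
step 25: ,,,,,,,,,
,,,,,,,,,
,,,,,,,,,
,,,@@,,,,
,,@,,@,,,
,@@@,@,,,
,@,>,,,,,
,,,,,,,,,
,,,,,,,,,
step 26: ,,,,,,,,,
,,,,,,,,,
,,,,,,,,,
,,,@@,,,,
,,@,,@,,,
,@@@,@,,,
,@,@,,,,,
,,,v,,,,,
,,,,,,,,,
step 27: ,,,,,,,,,
,,,,,,,,,
,,,,,,,,,
,,,@@,,,,
,,@,,@,,,
,@@@,@,,,
,@,@,,,,,
,,<@,,,,,
,,,,,,,,,
step 28: ,,,,,,,,,
,,,,,,,,,
,,,,,,,,,
,,,@@,,,,
,,@,,@,,,
,@@@,@,,,
,@^@,,,,,
,,@@,,,,,
,,,,,,,,,
step 29: ,,,,,,,,,
,,,,,,,,,
,,,,,,,,,
,,,@@,,,,
,,@,,@,,,
,@@@,@,,,
,@@>,,,,,
,,@@,,,,,
,,,,,,,,,
step 30: ,,,,,,,,,
,,,,,,,,,
,,,,,,,,,
,,,@@,,,,
,,@,,@,,,
,@@^,@,,,
,@@,,,,,,
,,@@,,,,,
,,,,,,,,,
step 31: ,,,,,,,,,
,,,,,,,,,
,,,,,,,,,
,,,@@,,,,
,,@,,@,,,
,@<,,@,,,
,@@,,,,,,
,,@@,,,,,
,,,,,,,,,
step 32: ,,,,,,,,,
,,,,,,,,,
,,,,,,,,,
,,,@@,,,,
,,@,,@,,,
,@,,,@,,,
,@v,,,,,,
,,@@,,,,,
,,,,,,,,,
step 33: ,,,,,,,,,
,,,,,,,,,
,,,,,,,,,
,,,@@,,,,
,,@,,@,,,
,@,,,@,,,
,@,>,,,,,
,,@@,,,,,
,,,,,,,,,
step 34: ,,,,,,,,,
,,,,,,,,,
,,,,,,,,,
,,,@@,,,,
,,@,,@,,,
,@,,,@,,,
,@,@,,,,,
,,@v,,,,,
,,,,,,,,,

south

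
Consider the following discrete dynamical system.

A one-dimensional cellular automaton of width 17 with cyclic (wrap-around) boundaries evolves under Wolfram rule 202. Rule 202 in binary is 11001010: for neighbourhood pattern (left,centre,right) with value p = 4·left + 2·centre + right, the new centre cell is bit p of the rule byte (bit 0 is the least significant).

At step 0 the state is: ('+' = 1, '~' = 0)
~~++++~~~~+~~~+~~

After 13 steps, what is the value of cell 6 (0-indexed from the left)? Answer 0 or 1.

k=0  ~~++++~~~~+~~~+~~
k=1  ~+++++~~~+~~~+~~~
k=2  ++++++~~+~~~+~~~~
k=3  ++++++~+~~~+~~~~+
k=4  ++++++~~~~+~~~~++
k=5  ++++++~~~+~~~~+++
k=6  ++++++~~+~~~~++++
k=7  ++++++~+~~~~+++++
k=8  ++++++~~~~~++++++
k=9  ++++++~~~~+++++++
k=10  ++++++~~~++++++++
k=11  ++++++~~+++++++++
k=12  ++++++~++++++++++
k=13  ++++++~++++++++++

0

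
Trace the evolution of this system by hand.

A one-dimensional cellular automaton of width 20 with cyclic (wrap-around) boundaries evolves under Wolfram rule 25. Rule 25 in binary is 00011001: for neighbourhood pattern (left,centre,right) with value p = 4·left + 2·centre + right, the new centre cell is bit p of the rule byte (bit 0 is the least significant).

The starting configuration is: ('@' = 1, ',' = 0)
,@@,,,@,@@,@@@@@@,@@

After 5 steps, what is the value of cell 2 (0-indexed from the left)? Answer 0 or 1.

0) ,@@,,,@,@@,@@@@@@,@@
1) ,@,@@,,,@,,@,,,,,,@,
2) ,,,@,@@,,@,,@@@@@,,@
3) @@,,,@,@,,@,@,,,,@,,
4) @,@@,,,,@,,,,@@@,,@,
5) ,,@,@@@,,@@@,@,,@,,,

1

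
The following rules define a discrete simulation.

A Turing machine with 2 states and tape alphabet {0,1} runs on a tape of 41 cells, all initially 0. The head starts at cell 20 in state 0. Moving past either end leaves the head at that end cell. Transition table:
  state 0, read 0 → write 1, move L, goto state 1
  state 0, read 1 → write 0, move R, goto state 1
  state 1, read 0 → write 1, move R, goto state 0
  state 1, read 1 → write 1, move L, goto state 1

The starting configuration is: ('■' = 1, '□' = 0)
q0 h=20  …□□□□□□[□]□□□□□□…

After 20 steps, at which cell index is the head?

26

[0] q0 h=20  …□□□□□□[□]□□□□□□…
[1] q1 h=19  …□□□□□□[□]■□□□□□…
[2] q0 h=20  …□□□□□■[■]□□□□□□…
[3] q1 h=21  …□□□□■□[□]□□□□□□…
[4] q0 h=22  …□□□■□■[□]□□□□□□…
[5] q1 h=21  …□□□□■□[■]■□□□□□…
[6] q1 h=20  …□□□□□■[□]■■□□□□…
[7] q0 h=21  …□□□□■■[■]■□□□□□…
[8] q1 h=22  …□□□■■□[■]□□□□□□…
[9] q1 h=21  …□□□□■■[□]■□□□□□…
[10] q0 h=22  …□□□■■■[■]□□□□□□…
[11] q1 h=23  …□□■■■□[□]□□□□□□…
[12] q0 h=24  …□■■■□■[□]□□□□□□…
[13] q1 h=23  …□□■■■□[■]■□□□□□…
[14] q1 h=22  …□□□■■■[□]■■□□□□…
[15] q0 h=23  …□□■■■■[■]■□□□□□…
[16] q1 h=24  …□■■■■□[■]□□□□□□…
[17] q1 h=23  …□□■■■■[□]■□□□□□…
[18] q0 h=24  …□■■■■■[■]□□□□□□…
[19] q1 h=25  …■■■■■□[□]□□□□□□…
[20] q0 h=26  …■■■■□■[□]□□□□□□…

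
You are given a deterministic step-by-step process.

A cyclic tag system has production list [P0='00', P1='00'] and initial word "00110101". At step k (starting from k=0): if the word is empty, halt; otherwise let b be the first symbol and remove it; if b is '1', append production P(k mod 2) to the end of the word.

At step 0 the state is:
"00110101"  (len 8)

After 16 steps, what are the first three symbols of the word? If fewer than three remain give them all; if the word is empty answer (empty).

gen 0: "00110101"  (len 8)
gen 1: "0110101"  (len 7)
gen 2: "110101"  (len 6)
gen 3: "1010100"  (len 7)
gen 4: "01010000"  (len 8)
gen 5: "1010000"  (len 7)
gen 6: "01000000"  (len 8)
gen 7: "1000000"  (len 7)
gen 8: "00000000"  (len 8)
gen 9: "0000000"  (len 7)
gen 10: "000000"  (len 6)
gen 11: "00000"  (len 5)
gen 12: "0000"  (len 4)
gen 13: "000"  (len 3)
gen 14: "00"  (len 2)
gen 15: "0"  (len 1)
gen 16: (halted — word empty)

(empty)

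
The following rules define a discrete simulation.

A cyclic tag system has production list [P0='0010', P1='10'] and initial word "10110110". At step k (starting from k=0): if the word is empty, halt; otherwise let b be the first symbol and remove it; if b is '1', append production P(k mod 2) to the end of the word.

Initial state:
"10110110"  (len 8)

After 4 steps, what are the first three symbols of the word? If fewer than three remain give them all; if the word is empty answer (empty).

[0] "10110110"  (len 8)
[1] "01101100010"  (len 11)
[2] "1101100010"  (len 10)
[3] "1011000100010"  (len 13)
[4] "01100010001010"  (len 14)

011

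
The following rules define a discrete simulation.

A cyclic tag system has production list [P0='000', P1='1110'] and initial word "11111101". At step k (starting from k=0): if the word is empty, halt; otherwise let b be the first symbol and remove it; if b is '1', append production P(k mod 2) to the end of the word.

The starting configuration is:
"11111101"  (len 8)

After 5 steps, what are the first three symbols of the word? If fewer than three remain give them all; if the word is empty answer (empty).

k=0  "11111101"  (len 8)
k=1  "1111101000"  (len 10)
k=2  "1111010001110"  (len 13)
k=3  "111010001110000"  (len 15)
k=4  "110100011100001110"  (len 18)
k=5  "10100011100001110000"  (len 20)

101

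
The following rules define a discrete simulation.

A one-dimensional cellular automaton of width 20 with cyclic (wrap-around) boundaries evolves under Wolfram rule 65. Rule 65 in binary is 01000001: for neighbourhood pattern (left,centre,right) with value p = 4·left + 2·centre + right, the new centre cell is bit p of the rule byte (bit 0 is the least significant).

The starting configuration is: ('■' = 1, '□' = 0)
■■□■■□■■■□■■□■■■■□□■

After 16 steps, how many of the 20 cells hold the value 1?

8

t=0: ■■□■■□■■■□■■□■■■■□□■
t=1: □■□□■□□□■□□■□□□□■□□□
t=2: □□□□□□■□□□□□□■■□□□■■
t=3: □■■■■□□□■■■■□□■□■□□■
t=4: □□□□■□■□□□□■□□□□□□□□
t=5: ■■■□□□□□■■□□□■■■■■■■
t=6: □□■□■■■□□■□■□□□□□□□□
t=7: ■□□□□□■□□□□□□■■■■■■■
t=8: ■□■■■□□□■■■■□□□□□□□□
t=9: □□□□■□■□□□□■□■■■■■■□
t=10: ■■■□□□□□■■□□□□□□□□■□
t=11: □□■□■■■□□■□■■■■■■□□□
t=12: ■□□□□□■□□□□□□□□□■□■■
t=13: ■□■■■□□□■■■■■■■□□□□□
t=14: □□□□■□■□□□□□□□■□■■■□
t=15: ■■■□□□□□■■■■■□□□□□■□
t=16: □□■□■■■□□□□□■□■■■□□□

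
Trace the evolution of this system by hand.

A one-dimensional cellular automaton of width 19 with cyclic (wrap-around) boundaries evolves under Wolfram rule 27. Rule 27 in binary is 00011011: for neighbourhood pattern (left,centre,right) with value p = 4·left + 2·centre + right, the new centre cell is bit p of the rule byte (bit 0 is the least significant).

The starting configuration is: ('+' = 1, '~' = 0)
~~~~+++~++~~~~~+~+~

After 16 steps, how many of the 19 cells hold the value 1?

8

step 0: ~~~~+++~++~~~~~+~+~
step 1: +++++~~~+~+++++~~~+
step 2: ~~~~~+++~~+~~~~++++
step 3: ++++++~~++~+++++~~~
step 4: +~~~~~+++~~+~~~~+++
step 5: ~++++++~~++~+++++~~
step 6: ++~~~~~+++~~+~~~~++
step 7: ~~++++++~~++~+++++~
step 8: +++~~~~~+++~~+~~~~+
step 9: ~~~++++++~~++~+++++
step 10: ++++~~~~~+++~~+~~~~
step 11: +~~~++++++~~++~++++
step 12: ~++++~~~~~+++~~+~~~
step 13: ++~~~++++++~~++~+++
step 14: ~~++++~~~~~+++~~+~~
step 15: +++~~~++++++~~++~++
step 16: ~~~++++~~~~~+++~~+~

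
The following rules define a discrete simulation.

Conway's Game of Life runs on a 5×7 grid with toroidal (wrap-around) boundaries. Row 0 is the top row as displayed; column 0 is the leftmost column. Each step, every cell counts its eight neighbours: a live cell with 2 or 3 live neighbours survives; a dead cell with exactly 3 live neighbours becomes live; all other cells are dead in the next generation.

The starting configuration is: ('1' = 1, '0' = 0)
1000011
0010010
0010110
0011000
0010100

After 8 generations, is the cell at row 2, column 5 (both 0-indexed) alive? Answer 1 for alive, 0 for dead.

t=0: 1000011
0010010
0010110
0011000
0010100
t=1: 0101111
0101000
0110110
0110010
0110111
t=2: 0100001
0100001
1000110
0000000
0000000
t=3: 0000000
0100001
1000011
0000000
0000000
t=4: 0000000
0000011
1000011
0000001
0000000
t=5: 0000000
1000010
1000000
1000011
0000000
t=6: 0000000
0000001
1100010
1000001
0000001
t=7: 0000000
1000001
0100010
0100010
1000001
t=8: 0000000
1000001
0100010
0100010
1000001

1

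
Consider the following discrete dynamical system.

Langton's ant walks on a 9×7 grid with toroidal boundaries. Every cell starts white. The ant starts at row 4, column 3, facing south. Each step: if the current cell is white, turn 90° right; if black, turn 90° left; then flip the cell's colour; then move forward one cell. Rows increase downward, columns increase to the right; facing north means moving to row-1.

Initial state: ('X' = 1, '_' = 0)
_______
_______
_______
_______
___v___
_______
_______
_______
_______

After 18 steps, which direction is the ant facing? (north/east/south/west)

step 0: _______
_______
_______
_______
___v___
_______
_______
_______
_______
step 1: _______
_______
_______
_______
__<X___
_______
_______
_______
_______
step 2: _______
_______
_______
__^____
__XX___
_______
_______
_______
_______
step 3: _______
_______
_______
__X>___
__XX___
_______
_______
_______
_______
step 4: _______
_______
_______
__XX___
__Xv___
_______
_______
_______
_______
step 5: _______
_______
_______
__XX___
__X_>__
_______
_______
_______
_______
step 6: _______
_______
_______
__XX___
__X_X__
____v__
_______
_______
_______
step 7: _______
_______
_______
__XX___
__X_X__
___<X__
_______
_______
_______
step 8: _______
_______
_______
__XX___
__X^X__
___XX__
_______
_______
_______
step 9: _______
_______
_______
__XX___
__XX>__
___XX__
_______
_______
_______
step 10: _______
_______
_______
__XX^__
__XX___
___XX__
_______
_______
_______
step 11: _______
_______
_______
__XXX>_
__XX___
___XX__
_______
_______
_______
step 12: _______
_______
_______
__XXXX_
__XX_v_
___XX__
_______
_______
_______
step 13: _______
_______
_______
__XXXX_
__XX<X_
___XX__
_______
_______
_______
step 14: _______
_______
_______
__XX^X_
__XXXX_
___XX__
_______
_______
_______
step 15: _______
_______
_______
__X<_X_
__XXXX_
___XX__
_______
_______
_______
step 16: _______
_______
_______
__X__X_
__XvXX_
___XX__
_______
_______
_______
step 17: _______
_______
_______
__X__X_
__X_>X_
___XX__
_______
_______
_______
step 18: _______
_______
_______
__X_^X_
__X__X_
___XX__
_______
_______
_______

north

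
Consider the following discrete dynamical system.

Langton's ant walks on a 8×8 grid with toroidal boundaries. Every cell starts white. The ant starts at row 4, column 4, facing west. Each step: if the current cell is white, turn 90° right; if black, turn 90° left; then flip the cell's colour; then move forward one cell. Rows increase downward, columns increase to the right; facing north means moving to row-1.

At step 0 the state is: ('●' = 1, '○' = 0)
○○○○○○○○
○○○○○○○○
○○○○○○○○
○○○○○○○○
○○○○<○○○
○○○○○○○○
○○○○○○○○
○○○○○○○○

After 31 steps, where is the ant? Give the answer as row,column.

0) ○○○○○○○○
○○○○○○○○
○○○○○○○○
○○○○○○○○
○○○○<○○○
○○○○○○○○
○○○○○○○○
○○○○○○○○
1) ○○○○○○○○
○○○○○○○○
○○○○○○○○
○○○○^○○○
○○○○●○○○
○○○○○○○○
○○○○○○○○
○○○○○○○○
2) ○○○○○○○○
○○○○○○○○
○○○○○○○○
○○○○●>○○
○○○○●○○○
○○○○○○○○
○○○○○○○○
○○○○○○○○
3) ○○○○○○○○
○○○○○○○○
○○○○○○○○
○○○○●●○○
○○○○●v○○
○○○○○○○○
○○○○○○○○
○○○○○○○○
4) ○○○○○○○○
○○○○○○○○
○○○○○○○○
○○○○●●○○
○○○○<●○○
○○○○○○○○
○○○○○○○○
○○○○○○○○
5) ○○○○○○○○
○○○○○○○○
○○○○○○○○
○○○○●●○○
○○○○○●○○
○○○○v○○○
○○○○○○○○
○○○○○○○○
6) ○○○○○○○○
○○○○○○○○
○○○○○○○○
○○○○●●○○
○○○○○●○○
○○○<●○○○
○○○○○○○○
○○○○○○○○
7) ○○○○○○○○
○○○○○○○○
○○○○○○○○
○○○○●●○○
○○○^○●○○
○○○●●○○○
○○○○○○○○
○○○○○○○○
8) ○○○○○○○○
○○○○○○○○
○○○○○○○○
○○○○●●○○
○○○●>●○○
○○○●●○○○
○○○○○○○○
○○○○○○○○
9) ○○○○○○○○
○○○○○○○○
○○○○○○○○
○○○○●●○○
○○○●●●○○
○○○●v○○○
○○○○○○○○
○○○○○○○○
10) ○○○○○○○○
○○○○○○○○
○○○○○○○○
○○○○●●○○
○○○●●●○○
○○○●○>○○
○○○○○○○○
○○○○○○○○
11) ○○○○○○○○
○○○○○○○○
○○○○○○○○
○○○○●●○○
○○○●●●○○
○○○●○●○○
○○○○○v○○
○○○○○○○○
12) ○○○○○○○○
○○○○○○○○
○○○○○○○○
○○○○●●○○
○○○●●●○○
○○○●○●○○
○○○○<●○○
○○○○○○○○
13) ○○○○○○○○
○○○○○○○○
○○○○○○○○
○○○○●●○○
○○○●●●○○
○○○●^●○○
○○○○●●○○
○○○○○○○○
14) ○○○○○○○○
○○○○○○○○
○○○○○○○○
○○○○●●○○
○○○●●●○○
○○○●●>○○
○○○○●●○○
○○○○○○○○
15) ○○○○○○○○
○○○○○○○○
○○○○○○○○
○○○○●●○○
○○○●●^○○
○○○●●○○○
○○○○●●○○
○○○○○○○○
16) ○○○○○○○○
○○○○○○○○
○○○○○○○○
○○○○●●○○
○○○●<○○○
○○○●●○○○
○○○○●●○○
○○○○○○○○
17) ○○○○○○○○
○○○○○○○○
○○○○○○○○
○○○○●●○○
○○○●○○○○
○○○●v○○○
○○○○●●○○
○○○○○○○○
18) ○○○○○○○○
○○○○○○○○
○○○○○○○○
○○○○●●○○
○○○●○○○○
○○○●○>○○
○○○○●●○○
○○○○○○○○
19) ○○○○○○○○
○○○○○○○○
○○○○○○○○
○○○○●●○○
○○○●○○○○
○○○●○●○○
○○○○●v○○
○○○○○○○○
20) ○○○○○○○○
○○○○○○○○
○○○○○○○○
○○○○●●○○
○○○●○○○○
○○○●○●○○
○○○○●○>○
○○○○○○○○
21) ○○○○○○○○
○○○○○○○○
○○○○○○○○
○○○○●●○○
○○○●○○○○
○○○●○●○○
○○○○●○●○
○○○○○○v○
22) ○○○○○○○○
○○○○○○○○
○○○○○○○○
○○○○●●○○
○○○●○○○○
○○○●○●○○
○○○○●○●○
○○○○○<●○
23) ○○○○○○○○
○○○○○○○○
○○○○○○○○
○○○○●●○○
○○○●○○○○
○○○●○●○○
○○○○●^●○
○○○○○●●○
24) ○○○○○○○○
○○○○○○○○
○○○○○○○○
○○○○●●○○
○○○●○○○○
○○○●○●○○
○○○○●●>○
○○○○○●●○
25) ○○○○○○○○
○○○○○○○○
○○○○○○○○
○○○○●●○○
○○○●○○○○
○○○●○●^○
○○○○●●○○
○○○○○●●○
26) ○○○○○○○○
○○○○○○○○
○○○○○○○○
○○○○●●○○
○○○●○○○○
○○○●○●●>
○○○○●●○○
○○○○○●●○
27) ○○○○○○○○
○○○○○○○○
○○○○○○○○
○○○○●●○○
○○○●○○○○
○○○●○●●●
○○○○●●○v
○○○○○●●○
28) ○○○○○○○○
○○○○○○○○
○○○○○○○○
○○○○●●○○
○○○●○○○○
○○○●○●●●
○○○○●●<●
○○○○○●●○
29) ○○○○○○○○
○○○○○○○○
○○○○○○○○
○○○○●●○○
○○○●○○○○
○○○●○●^●
○○○○●●●●
○○○○○●●○
30) ○○○○○○○○
○○○○○○○○
○○○○○○○○
○○○○●●○○
○○○●○○○○
○○○●○<○●
○○○○●●●●
○○○○○●●○
31) ○○○○○○○○
○○○○○○○○
○○○○○○○○
○○○○●●○○
○○○●○○○○
○○○●○○○●
○○○○●v●●
○○○○○●●○

6,5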